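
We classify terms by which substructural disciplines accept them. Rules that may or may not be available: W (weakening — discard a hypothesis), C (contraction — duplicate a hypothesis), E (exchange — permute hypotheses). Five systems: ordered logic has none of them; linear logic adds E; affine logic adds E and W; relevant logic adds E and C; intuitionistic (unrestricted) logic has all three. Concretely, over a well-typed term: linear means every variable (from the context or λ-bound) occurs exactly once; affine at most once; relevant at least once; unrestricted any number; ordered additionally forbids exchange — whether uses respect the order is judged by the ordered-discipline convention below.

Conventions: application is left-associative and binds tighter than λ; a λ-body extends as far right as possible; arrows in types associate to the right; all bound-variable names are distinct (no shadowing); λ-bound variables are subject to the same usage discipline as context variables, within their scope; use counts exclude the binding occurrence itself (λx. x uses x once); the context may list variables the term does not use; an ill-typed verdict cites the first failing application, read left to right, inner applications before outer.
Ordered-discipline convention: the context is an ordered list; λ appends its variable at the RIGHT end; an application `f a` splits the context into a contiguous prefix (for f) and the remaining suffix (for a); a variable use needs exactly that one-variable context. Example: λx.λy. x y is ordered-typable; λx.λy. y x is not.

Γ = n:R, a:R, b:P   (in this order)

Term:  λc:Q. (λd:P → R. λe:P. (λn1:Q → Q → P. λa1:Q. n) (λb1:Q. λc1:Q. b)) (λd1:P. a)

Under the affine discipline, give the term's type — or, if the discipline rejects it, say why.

term : Q → P → Q → R
variable uses: n=1; a=1; b=1; c [bound]=0; d [bound]=0; e [bound]=0; n1 [bound]=0; a1 [bound]=0; b1 [bound]=0; c1 [bound]=0; d1 [bound]=0
order of uses: n, b, a
typing: well-typed at Q → P → Q → R
per-discipline verdicts: ordered ✗ | linear ✗ | affine ✓ | relevant ✗ | unrestricted ✓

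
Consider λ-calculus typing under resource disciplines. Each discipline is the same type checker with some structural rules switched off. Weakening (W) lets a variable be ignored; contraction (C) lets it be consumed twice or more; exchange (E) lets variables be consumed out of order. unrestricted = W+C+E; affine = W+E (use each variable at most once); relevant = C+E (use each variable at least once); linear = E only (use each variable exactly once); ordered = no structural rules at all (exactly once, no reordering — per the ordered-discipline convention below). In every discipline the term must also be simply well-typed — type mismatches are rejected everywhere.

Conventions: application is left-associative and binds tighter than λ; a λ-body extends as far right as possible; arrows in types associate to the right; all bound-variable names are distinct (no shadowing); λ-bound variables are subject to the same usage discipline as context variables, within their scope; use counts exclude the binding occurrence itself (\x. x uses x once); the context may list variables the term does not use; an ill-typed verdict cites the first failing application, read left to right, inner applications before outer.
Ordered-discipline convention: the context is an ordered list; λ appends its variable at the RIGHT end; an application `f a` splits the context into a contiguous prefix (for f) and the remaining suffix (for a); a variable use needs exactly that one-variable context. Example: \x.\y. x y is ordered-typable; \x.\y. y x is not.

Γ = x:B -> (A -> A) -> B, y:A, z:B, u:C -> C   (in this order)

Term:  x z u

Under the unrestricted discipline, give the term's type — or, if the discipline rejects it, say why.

not well-typed under unrestricted — the type mismatch rejects it
use counts: x ×1; y ×0; z ×1; u ×1
order of uses: x, z, u
typing: ill-typed: an argument C -> C mismatches the expected A -> A
per-discipline verdicts: ordered ✗; linear ✗; affine ✗; relevant ✗; unrestricted ✗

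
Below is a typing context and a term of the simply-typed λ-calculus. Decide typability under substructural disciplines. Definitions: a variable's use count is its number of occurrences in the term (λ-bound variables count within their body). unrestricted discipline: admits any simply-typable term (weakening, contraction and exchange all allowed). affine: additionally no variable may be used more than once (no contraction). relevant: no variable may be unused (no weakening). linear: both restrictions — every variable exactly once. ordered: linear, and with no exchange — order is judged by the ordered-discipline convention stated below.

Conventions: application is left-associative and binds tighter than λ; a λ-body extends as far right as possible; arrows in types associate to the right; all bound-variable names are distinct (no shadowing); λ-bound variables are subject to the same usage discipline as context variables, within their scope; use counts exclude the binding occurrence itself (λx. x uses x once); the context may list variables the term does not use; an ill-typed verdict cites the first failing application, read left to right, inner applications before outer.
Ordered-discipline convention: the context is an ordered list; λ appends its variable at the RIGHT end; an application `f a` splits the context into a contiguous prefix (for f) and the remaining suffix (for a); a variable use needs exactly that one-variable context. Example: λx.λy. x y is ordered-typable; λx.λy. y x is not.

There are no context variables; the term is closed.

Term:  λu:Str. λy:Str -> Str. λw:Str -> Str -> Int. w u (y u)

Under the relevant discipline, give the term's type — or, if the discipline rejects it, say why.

term : Str -> (Str -> Str) -> (Str -> Str -> Int) -> Int
usage: u (λ-bound): 2; y (λ-bound): 1; w (λ-bound): 1
left-to-right use order: w, u, y, u
typing: the term checks, with type Str -> (Str -> Str) -> (Str -> Str -> Int) -> Int
across the five disciplines: ordered ✗, linear ✗, affine ✗, relevant ✓, unrestricted ✓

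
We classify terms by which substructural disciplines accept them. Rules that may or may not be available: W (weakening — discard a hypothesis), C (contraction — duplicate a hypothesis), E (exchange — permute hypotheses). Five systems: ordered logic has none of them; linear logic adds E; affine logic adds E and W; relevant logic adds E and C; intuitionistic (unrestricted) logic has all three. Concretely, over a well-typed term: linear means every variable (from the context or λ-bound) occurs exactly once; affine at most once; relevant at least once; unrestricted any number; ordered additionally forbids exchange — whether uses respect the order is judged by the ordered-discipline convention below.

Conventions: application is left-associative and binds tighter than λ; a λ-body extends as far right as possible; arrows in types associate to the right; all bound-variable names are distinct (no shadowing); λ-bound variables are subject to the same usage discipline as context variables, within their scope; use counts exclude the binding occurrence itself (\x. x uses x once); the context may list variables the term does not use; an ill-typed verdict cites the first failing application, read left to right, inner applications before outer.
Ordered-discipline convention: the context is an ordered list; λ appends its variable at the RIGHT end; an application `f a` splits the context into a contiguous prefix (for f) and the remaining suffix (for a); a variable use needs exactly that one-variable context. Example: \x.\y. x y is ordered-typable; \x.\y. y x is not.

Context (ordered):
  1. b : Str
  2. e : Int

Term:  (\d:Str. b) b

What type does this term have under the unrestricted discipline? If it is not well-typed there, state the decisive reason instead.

term : Str
usage: b=2; e=0; d (λ-bound)=0
uses in reading order: b, b
typing: well-typed at Str
across the five disciplines: ordered ✗ | linear ✗ | affine ✗ | relevant ✗ | unrestricted ✓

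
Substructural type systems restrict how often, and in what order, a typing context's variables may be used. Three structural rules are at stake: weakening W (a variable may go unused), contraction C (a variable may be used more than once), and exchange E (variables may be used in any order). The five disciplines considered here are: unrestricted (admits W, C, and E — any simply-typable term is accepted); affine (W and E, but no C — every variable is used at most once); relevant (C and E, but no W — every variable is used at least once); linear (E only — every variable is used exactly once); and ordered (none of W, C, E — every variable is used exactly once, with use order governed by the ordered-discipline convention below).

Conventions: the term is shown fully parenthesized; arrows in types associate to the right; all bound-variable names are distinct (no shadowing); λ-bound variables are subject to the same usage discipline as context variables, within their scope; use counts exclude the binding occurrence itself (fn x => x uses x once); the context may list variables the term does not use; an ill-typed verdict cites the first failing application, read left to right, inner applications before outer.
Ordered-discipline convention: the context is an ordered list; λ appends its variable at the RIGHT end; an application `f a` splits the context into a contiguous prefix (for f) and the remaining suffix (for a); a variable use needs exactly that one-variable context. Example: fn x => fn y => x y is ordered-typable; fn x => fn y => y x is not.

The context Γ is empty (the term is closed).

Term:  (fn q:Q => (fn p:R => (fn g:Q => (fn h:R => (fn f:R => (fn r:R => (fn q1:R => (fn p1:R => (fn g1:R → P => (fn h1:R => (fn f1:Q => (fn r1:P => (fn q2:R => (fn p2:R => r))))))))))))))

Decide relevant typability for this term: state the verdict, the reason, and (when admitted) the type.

no — q, p, g, h, f, q1, p1, g1, h1, f1, r1, q2, p2 never used (weakening)
variable uses: q (λ-bound): 0, p (λ-bound): 0, g (λ-bound): 0, h (λ-bound): 0, f (λ-bound): 0, r (λ-bound): 1, q1 (λ-bound): 0, p1 (λ-bound): 0, g1 (λ-bound): 0, h1 (λ-bound): 0, f1 (λ-bound): 0, r1 (λ-bound): 0, q2 (λ-bound): 0, p2 (λ-bound): 0
uses in reading order: r
typing: well-typed at Q → R → Q → R → R → R → R → R → (R → P) → R → Q → P → R → R → R
across the five disciplines: ordered ✗ | linear ✗ | affine ✓ | relevant ✗ | unrestricted ✓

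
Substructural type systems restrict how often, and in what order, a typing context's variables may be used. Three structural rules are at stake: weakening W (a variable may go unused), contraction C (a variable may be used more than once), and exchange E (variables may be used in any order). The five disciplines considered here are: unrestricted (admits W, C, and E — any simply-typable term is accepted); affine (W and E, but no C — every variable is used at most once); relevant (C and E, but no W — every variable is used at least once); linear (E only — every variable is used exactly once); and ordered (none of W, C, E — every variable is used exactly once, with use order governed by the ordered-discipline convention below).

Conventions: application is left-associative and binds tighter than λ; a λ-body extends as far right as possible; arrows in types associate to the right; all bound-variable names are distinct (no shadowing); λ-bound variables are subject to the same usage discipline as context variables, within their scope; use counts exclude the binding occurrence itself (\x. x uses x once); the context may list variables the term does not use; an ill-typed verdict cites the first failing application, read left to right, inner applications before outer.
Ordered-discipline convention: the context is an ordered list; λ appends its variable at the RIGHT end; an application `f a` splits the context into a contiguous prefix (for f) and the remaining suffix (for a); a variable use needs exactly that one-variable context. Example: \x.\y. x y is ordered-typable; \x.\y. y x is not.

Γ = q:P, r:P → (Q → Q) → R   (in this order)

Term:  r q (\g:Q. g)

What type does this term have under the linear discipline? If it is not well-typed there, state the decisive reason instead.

term : R
counts: q ×1, r ×1, g (λ-bound) ×1
uses in reading order: r, q, g
typing: ✓ — R
per-discipline verdicts: ordered ✗, linear ✓, affine ✓, relevant ✓, unrestricted ✓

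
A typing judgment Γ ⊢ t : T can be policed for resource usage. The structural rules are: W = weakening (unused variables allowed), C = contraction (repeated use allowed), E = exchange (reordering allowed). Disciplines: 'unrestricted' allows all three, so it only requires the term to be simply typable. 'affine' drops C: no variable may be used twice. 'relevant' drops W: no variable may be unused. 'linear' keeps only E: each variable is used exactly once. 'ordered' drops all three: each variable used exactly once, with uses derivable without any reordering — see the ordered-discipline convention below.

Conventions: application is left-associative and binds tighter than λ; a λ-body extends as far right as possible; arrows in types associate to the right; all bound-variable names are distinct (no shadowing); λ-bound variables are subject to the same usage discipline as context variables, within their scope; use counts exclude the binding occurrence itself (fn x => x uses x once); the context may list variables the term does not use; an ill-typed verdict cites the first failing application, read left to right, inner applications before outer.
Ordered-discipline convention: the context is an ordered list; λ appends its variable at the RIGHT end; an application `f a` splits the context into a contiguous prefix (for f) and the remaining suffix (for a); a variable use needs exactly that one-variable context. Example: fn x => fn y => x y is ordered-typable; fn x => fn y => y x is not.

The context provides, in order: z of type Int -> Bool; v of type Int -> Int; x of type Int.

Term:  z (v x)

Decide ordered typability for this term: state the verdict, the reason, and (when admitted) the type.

yes — z, v, x once each; derivable with no W/C/E; term : Bool
counts: z: 1×, v: 1×, x: 1×
use order (left to right): z, v, x
typing: well-typed — term : Bool
summary: ordered ✓ · linear ✓ · affine ✓ · relevant ✓ · unrestricted ✓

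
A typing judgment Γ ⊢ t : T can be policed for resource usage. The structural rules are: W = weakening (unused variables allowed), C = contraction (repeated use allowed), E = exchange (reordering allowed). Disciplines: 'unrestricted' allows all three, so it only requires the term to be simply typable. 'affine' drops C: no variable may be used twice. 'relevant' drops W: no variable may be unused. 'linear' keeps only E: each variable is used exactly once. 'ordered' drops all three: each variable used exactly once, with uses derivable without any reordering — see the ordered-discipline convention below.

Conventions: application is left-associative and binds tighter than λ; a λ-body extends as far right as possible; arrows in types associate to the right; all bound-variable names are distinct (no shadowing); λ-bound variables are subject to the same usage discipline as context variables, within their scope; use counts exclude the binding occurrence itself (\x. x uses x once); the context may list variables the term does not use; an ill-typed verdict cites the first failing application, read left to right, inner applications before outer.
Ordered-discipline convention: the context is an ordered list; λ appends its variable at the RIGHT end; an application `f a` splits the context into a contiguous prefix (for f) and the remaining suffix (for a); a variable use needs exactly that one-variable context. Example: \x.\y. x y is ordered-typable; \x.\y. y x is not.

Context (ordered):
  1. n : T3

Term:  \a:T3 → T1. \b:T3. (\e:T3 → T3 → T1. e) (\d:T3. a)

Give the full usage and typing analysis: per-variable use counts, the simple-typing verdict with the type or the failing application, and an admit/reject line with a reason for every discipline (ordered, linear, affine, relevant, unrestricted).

use counts: n: 0×, a [bound]: 1×, b [bound]: 0×, e [bound]: 1×, d [bound]: 0×
left-to-right use order: e, a
typing: ✓ — (T3 → T1) → T3 → T3 → T3 → T1
ordered: ✗, unused: n, b, d — weakening required
linear: ✗, unused: n, b, d — weakening required
affine: ✓, n, a, b, e, d: no repeats, contraction unneeded
relevant: ✗, unused: n, b, d — weakening required
unrestricted: ✓, simply typable at (T3 → T1) → T3 → T3 → T3 → T1; W, C, E all held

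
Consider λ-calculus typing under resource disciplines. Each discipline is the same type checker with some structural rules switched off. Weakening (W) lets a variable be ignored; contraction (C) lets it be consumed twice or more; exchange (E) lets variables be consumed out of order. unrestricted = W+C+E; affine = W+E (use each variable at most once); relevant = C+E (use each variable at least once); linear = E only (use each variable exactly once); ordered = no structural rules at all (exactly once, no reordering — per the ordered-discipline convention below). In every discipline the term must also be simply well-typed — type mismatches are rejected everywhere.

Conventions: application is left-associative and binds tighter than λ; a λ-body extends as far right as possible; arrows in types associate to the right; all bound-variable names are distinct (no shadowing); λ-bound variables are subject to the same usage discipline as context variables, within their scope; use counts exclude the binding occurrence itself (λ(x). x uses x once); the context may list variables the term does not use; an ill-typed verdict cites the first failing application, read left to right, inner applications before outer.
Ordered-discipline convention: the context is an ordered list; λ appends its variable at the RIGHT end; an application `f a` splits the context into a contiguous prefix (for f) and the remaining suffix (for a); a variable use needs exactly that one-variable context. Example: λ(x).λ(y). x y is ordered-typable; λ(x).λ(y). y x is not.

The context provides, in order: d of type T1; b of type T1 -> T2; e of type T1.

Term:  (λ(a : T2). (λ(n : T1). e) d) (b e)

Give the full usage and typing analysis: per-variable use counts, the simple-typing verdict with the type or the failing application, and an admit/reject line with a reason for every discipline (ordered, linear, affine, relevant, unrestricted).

variable uses: d=1; b=1; e=2; a (bound)=0; n (bound)=0
uses in reading order: e, d, b, e
typing: well-typed — term : T1
ordered ✗ (needs contraction — e ×2; unused: a, n — weakening required)
linear ✗ (needs contraction — e ×2; unused: a, n — weakening required)
affine ✗ (needs contraction — e ×2)
relevant ✗ (unused: a, n — weakening required)
unrestricted ✓ (simply typable at T1; W, C, E all held)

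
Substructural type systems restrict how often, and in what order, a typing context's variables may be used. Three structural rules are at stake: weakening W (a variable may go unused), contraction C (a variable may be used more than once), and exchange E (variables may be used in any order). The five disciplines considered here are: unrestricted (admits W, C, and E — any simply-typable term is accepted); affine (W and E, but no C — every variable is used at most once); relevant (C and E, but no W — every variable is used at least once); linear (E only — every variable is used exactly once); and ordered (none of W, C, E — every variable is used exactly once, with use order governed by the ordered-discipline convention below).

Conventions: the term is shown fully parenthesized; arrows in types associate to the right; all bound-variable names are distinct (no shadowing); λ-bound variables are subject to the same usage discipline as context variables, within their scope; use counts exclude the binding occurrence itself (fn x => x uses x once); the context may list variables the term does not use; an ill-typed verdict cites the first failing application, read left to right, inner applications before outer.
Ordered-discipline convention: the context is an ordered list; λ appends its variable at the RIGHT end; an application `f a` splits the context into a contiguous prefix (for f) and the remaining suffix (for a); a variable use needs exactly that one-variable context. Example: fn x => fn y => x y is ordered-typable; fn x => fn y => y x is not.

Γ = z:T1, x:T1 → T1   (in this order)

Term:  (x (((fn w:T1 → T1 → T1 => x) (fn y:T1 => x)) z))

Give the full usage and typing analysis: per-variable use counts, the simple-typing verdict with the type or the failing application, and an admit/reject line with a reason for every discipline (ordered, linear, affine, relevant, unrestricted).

variable uses: z: 1×, x: 3×, w (bound): 0×, y (bound): 0×
left-to-right use order: x, x, x, z
typing: ✓ — T1
ordered ✗ (uses contraction: x ×3; w, y never used (weakening))
linear ✗ (uses contraction: x ×3; w, y never used (weakening))
affine ✗ (uses contraction: x ×3)
relevant ✗ (w, y never used (weakening))
unrestricted ✓ (type-checks (T1) and nothing is barred)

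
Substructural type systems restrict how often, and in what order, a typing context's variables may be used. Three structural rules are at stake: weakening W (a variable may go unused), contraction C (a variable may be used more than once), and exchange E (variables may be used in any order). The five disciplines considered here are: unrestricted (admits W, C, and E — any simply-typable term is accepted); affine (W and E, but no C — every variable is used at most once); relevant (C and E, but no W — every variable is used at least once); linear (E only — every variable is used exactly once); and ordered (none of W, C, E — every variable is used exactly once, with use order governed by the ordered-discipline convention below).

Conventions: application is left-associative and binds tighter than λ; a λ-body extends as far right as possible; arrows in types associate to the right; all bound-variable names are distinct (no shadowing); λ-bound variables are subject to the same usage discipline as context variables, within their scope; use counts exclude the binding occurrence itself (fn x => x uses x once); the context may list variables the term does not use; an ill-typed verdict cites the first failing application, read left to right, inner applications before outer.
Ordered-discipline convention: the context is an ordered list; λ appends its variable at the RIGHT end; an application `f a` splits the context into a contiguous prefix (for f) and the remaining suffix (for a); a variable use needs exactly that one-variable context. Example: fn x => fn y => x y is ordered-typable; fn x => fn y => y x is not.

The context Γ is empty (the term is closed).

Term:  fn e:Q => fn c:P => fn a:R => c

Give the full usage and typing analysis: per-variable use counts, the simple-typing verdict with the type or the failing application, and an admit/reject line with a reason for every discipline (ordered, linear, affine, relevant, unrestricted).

use counts: e [bound]: 0×; c [bound]: 1×; a [bound]: 0×
use order (left to right): c
typing: well-typed at Q -> P -> R -> P
ordered ✗ (unused: e, a — weakening required)
linear ✗ (unused: e, a — weakening required)
affine ✓ (none of e, c, a used more than once)
relevant ✗ (unused: e, a — weakening required)
unrestricted ✓ (simply typable at Q -> P -> R -> P; W, C, E all held)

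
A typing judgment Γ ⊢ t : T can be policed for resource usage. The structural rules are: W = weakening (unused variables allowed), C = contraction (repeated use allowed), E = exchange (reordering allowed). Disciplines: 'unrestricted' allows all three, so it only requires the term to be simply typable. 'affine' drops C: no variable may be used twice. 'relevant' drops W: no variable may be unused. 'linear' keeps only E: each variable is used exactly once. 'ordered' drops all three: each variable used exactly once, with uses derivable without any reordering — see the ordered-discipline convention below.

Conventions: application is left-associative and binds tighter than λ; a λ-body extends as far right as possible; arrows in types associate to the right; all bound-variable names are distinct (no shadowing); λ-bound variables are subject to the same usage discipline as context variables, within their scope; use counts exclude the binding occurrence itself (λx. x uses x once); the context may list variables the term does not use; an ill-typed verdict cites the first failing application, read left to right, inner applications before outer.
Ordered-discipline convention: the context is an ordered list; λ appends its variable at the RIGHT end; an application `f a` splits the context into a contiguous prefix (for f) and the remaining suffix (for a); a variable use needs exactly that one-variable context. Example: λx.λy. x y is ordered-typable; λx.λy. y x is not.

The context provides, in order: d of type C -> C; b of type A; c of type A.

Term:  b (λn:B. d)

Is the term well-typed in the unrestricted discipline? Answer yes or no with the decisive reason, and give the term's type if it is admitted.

no — not simply typable
usage: d: 1, b: 1, c: 0, n [bound]: 0
order of uses: b, d
typing: ill-typed: applying a non-function (A)
across the five disciplines: ordered ✗ | linear ✗ | affine ✗ | relevant ✗ | unrestricted ✗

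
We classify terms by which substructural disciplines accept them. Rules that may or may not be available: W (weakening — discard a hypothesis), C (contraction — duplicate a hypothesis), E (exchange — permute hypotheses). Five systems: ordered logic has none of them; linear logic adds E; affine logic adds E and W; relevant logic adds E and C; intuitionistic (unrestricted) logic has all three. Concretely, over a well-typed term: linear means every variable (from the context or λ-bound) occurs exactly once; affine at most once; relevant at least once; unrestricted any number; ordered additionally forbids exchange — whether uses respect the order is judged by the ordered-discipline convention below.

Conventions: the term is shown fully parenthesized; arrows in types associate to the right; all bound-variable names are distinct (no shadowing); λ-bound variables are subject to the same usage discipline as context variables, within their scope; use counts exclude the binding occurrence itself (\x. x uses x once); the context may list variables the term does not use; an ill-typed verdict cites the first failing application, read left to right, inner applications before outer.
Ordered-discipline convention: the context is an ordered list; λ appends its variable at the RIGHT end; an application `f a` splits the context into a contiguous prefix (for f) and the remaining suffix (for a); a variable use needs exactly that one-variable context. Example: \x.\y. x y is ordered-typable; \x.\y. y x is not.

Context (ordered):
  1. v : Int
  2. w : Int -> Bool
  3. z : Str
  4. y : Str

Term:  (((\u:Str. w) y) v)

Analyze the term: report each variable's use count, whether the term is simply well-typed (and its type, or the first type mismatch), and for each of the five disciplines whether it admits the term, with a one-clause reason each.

counts: v ×1; w ×1; z ×0; y ×1; u (λ-bound) ×0
order of uses: w, y, v
typing: well-typed — term : Bool
ordered ✗ (z, u left unused)
linear ✗ (z, u left unused)
affine ✓ (at most one use each (v, w, z, y, u))
relevant ✗ (z, u left unused)
unrestricted ✓ (typability at Bool is all that's needed)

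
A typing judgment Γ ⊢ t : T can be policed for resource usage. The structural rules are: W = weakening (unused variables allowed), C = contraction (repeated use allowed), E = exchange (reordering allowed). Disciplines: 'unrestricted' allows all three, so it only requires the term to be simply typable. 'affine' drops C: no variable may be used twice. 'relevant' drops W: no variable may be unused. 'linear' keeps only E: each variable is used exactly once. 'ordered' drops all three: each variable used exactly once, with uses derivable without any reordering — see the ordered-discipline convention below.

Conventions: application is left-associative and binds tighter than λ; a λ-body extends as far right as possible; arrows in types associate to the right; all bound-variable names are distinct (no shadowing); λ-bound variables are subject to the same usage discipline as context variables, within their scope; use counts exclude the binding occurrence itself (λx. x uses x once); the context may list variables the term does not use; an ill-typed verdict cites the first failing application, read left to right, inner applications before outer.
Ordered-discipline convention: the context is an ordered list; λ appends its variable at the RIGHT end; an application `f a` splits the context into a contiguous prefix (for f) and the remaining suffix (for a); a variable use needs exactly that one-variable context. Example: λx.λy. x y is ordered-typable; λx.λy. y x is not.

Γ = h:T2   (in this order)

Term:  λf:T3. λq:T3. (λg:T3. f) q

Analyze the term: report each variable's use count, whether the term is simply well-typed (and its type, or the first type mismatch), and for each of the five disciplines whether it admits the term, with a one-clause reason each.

usage: h: 0, f (bound): 1, q (bound): 1, g (bound): 0
use order (left to right): f, q
typing: well-typed at T3 → T3 → T3
ordered: ✗, h, g left unused
linear: ✗, h, g left unused
affine: ✓, h, f, q, g: no repeats, contraction unneeded
relevant: ✗, h, g left unused
unrestricted: ✓, well-typed at T3 → T3 → T3; no restrictions here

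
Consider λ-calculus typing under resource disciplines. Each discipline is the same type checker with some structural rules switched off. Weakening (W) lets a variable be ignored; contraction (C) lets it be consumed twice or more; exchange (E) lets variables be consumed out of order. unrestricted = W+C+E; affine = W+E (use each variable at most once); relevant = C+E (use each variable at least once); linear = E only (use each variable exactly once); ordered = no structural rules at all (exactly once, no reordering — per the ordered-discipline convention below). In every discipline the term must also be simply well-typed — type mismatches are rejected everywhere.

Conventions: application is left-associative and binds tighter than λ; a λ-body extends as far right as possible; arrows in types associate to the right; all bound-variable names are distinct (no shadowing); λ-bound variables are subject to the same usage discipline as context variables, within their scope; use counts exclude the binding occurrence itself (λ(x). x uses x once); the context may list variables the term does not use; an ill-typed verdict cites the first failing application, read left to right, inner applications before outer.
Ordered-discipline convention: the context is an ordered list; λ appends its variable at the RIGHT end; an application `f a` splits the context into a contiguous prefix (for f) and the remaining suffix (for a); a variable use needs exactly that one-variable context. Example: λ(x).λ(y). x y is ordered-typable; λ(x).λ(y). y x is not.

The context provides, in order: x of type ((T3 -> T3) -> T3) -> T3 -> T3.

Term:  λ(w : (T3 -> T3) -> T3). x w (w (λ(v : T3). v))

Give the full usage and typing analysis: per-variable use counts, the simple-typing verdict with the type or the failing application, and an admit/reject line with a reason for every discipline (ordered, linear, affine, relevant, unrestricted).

use counts: x: 1×, w (λ-bound): 2×, v (λ-bound): 1×
uses in reading order: x, w, w, v
typing: ✓ — ((T3 -> T3) -> T3) -> T3
ordered: ✗, uses contraction: w ×2
linear: ✗, uses contraction: w ×2
affine: ✗, uses contraction: w ×2
relevant: ✓, none of x, w, v goes unused
unrestricted: ✓, type-checks (((T3 -> T3) -> T3) -> T3) and nothing is barred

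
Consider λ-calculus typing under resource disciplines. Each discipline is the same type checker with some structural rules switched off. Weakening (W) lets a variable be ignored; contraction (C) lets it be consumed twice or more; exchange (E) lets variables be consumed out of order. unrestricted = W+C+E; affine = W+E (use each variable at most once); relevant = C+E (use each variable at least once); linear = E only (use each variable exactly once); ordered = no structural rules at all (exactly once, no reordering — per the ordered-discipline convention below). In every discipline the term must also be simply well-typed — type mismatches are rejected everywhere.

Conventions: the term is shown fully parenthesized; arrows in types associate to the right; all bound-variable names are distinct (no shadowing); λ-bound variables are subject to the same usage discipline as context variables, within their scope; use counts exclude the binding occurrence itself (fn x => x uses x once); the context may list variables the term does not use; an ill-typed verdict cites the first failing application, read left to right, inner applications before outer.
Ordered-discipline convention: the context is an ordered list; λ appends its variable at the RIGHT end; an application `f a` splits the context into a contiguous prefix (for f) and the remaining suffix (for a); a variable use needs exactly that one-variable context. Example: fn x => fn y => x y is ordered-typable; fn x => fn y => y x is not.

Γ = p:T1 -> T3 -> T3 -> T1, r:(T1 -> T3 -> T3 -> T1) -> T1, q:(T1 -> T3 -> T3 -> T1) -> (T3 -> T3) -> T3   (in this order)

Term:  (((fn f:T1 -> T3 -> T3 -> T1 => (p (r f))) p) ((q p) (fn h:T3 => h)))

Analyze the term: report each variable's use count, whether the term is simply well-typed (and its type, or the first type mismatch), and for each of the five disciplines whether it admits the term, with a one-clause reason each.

counts: p: 3, r: 1, q: 1, f [bound]: 1, h [bound]: 1
left-to-right use order: p, r, f, p, q, p, h
typing: well-typed — term : T3 -> T1
ordered: ✗, repeated use of p ×3
linear: ✗, repeated use of p ×3
affine: ✗, repeated use of p ×3
relevant: ✓, every one of p, r, q, f, h appears
unrestricted: ✓, simply typable at T3 -> T1; W, C, E all held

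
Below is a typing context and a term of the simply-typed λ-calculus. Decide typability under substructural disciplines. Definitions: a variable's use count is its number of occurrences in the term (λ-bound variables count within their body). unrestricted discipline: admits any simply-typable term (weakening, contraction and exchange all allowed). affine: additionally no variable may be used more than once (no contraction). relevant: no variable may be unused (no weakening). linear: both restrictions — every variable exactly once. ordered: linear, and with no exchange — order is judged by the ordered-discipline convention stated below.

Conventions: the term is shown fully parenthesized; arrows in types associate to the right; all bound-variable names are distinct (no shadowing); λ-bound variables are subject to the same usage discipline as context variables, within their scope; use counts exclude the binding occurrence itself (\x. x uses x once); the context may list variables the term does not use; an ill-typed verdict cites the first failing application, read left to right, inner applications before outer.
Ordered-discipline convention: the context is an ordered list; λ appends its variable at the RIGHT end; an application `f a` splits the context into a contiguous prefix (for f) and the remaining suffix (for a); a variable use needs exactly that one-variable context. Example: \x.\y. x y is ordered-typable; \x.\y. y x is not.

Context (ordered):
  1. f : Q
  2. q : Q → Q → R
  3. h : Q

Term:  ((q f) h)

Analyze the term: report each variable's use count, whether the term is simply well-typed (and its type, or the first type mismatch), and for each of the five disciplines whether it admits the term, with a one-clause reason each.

variable uses: f: 1×, q: 1×, h: 1×
use order (left to right): q, f, h
typing: the term checks, with type R
ordered: ✗, no ordered split (uses run q, f, h)
linear: ✓, f, q, h: one use apiece
affine: ✓, f, q, h: no repeats, contraction unneeded
relevant: ✓, at least one use each (f, q, h)
unrestricted: ✓, well-typed at R; no restrictions here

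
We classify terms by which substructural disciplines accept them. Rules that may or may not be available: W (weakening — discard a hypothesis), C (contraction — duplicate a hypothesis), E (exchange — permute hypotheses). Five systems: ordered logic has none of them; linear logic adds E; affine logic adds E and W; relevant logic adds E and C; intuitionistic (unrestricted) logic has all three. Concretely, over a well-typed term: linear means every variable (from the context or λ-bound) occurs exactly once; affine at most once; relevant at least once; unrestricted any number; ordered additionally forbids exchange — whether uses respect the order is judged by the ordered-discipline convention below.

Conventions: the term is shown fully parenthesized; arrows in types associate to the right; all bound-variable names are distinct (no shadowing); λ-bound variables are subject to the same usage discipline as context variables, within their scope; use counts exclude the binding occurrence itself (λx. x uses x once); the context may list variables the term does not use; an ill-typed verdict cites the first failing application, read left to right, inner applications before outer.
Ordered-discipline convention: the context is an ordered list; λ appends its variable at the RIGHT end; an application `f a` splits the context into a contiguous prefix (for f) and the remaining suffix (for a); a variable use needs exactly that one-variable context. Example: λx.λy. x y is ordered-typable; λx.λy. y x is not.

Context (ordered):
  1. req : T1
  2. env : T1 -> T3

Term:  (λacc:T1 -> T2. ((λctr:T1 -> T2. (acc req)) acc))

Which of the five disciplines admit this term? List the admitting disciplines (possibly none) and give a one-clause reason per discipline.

admitted in: unrestricted
usage: req: 1, env: 0, acc (λ-bound): 2, ctr (λ-bound): 0
left-to-right use order: acc, req, acc
typing: the term checks, with type (T1 -> T2) -> T2
ordered: ✗ — repeated use of acc ×2; needs weakening: env, ctr unused
linear: ✗ — repeated use of acc ×2; needs weakening: env, ctr unused
affine: ✗ — repeated use of acc ×2
relevant: ✗ — needs weakening: env, ctr unused
unrestricted: ✓ — simply typable at (T1 -> T2) -> T2; W, C, E all held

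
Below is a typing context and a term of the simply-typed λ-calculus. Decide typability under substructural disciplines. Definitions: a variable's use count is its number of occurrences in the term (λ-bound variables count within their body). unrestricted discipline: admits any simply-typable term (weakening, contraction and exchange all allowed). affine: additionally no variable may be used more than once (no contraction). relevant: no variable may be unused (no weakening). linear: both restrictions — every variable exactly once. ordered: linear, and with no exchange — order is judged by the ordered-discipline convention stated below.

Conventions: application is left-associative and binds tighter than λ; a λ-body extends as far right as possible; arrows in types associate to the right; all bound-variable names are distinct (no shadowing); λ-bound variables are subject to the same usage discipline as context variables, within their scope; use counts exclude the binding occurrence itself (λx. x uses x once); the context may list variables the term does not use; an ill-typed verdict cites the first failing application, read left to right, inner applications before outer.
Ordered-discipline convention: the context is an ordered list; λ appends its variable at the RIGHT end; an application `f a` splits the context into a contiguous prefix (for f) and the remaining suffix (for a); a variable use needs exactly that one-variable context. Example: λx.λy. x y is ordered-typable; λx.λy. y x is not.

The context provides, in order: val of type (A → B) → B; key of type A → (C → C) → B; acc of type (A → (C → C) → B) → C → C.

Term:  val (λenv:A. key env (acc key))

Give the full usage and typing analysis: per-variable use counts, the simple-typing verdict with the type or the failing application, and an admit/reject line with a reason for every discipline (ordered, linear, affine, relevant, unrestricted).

counts: val: 1, key: 2, acc: 1, env (λ-bound): 1
order of uses: val, key, env, acc, key
typing: well-typed at B
ordered: ✗ — key ×2 used more than once (contraction)
linear: ✗ — key ×2 used more than once (contraction)
affine: ✗ — key ×2 used more than once (contraction)
relevant: ✓ — every one of val, key, acc, env appears
unrestricted: ✓ — simply typable at B; W, C, E all held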